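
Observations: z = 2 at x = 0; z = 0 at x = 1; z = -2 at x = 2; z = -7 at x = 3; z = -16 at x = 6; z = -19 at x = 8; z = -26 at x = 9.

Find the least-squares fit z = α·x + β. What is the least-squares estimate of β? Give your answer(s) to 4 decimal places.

Normal-equation sums: Σx·x = 195, Σx = 29, Σ1 = 7.
Moment sums: Σx·z = -507, Σz = -68.
Normal equations: [[195, 29]; [29, 7]]·[α, β]ᵀ = [-507, -68]ᵀ.
det = 195·7 − 29² = 524.
α = ((-507)·7 − 29·(-68))/524 = -1577/524; β = (195·(-68) − 29·(-507))/524 = 1443/524.

β = 2.7538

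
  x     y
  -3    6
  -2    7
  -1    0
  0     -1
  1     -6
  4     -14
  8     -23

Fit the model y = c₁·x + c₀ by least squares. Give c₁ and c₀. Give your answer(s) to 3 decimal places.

The normal equations are: 95·c₁ + 7·c₀ = -278;  7·c₁ + 7·c₀ = -31.
(Σx·x = 95, Σx = 7, Σ1 = 7, Σx·y = -278, Σy = -31.)
Eliminating c₀: 7·(row 1) − 7·(row 2) gives 616·c₁ = 7·(-278) − 7·(-31) = -1729, so c₁ = -247/88.
Then c₀ = ((-31) − 7·(-247/88))/7 = -999/616.

c₁ = -2.807, c₀ = -1.622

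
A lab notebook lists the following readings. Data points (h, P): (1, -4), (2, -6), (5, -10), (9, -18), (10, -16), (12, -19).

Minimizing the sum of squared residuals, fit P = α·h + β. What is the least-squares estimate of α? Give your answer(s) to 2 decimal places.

Normal-equation sums: Σh·h = 355, Σh = 39, Σ1 = 6.
Right-hand side: Σh·P = -616, ΣP = -73.
Normal equations: [[355, 39]; [39, 6]]·[α, β]ᵀ = [-616, -73]ᵀ.
Eliminating β: 6·(row 1) − 39·(row 2) gives 609·α = 6·(-616) − 39·(-73) = -849, so α = -283/203.
Then β = ((-73) − 39·(-283/203))/6 = -1891/609.

α = -1.39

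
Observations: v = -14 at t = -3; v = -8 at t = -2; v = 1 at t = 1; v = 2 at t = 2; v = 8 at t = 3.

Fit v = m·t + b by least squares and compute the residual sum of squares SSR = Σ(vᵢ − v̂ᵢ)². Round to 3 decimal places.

Setting ∂/∂m … = 0 gives: 27·m + 1·b = 87;  1·m + 5·b = -11.
(Σt·t = 27, Σt = 1, Σ1 = 5, Σt·v = 87, Σv = -11.)
det = 27·5 − 1² = 134.
m = (87·5 − 1·(-11))/134 = 223/67; b = (27·(-11) − 1·87)/134 = -192/67.
Residuals: -77/67, 102/67, 36/67, -120/67, 59/67; SSR = 530/67.

SSR = 7.910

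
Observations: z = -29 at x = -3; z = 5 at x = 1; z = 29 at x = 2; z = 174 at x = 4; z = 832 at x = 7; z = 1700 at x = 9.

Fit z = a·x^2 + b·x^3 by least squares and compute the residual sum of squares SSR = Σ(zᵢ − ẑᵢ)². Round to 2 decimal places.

Setting ∂/∂a … = 0 gives: 9316·a + 76670·b = 181112;  76670·a + 653980·b = 1536832.
(Σx^2·x^2 = 9316, Σx^2·x^3 = 76670, Σx^3·x^3 = 653980, Σx^2·z = 181112, Σx^3·z = 1536832.)
det = 9316·653980 − 76670² = 214188780.
a = (181112·653980 − 76670·1536832)/214188780 = 10245272/3569813; b = (9316·1536832 − 76670·181112)/214188780 = 2114068/1049945.
Residuals: -8302913/17849065, 2079809/17849065, 25204197/17849065, -13990434/17849065, 13199932/17849065, -5569384/17849065; SSR = 62160343/17849065.

SSR = 3.48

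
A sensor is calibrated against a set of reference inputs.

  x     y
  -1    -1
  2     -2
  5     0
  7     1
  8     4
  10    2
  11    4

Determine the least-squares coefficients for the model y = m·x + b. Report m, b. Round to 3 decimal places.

m = 0.464, b = -1.643

MᵀM·[m, b]ᵀ = Mᵀy reads: 364·m + 42·b = 100;  42·m + 7·b = 8.
(Σx·x = 364, Σx = 42, Σ1 = 7, Σx·y = 100, Σy = 8.)
det = 364·7 − 42² = 784.
m = (100·7 − 42·8)/784 = 13/28; b = (364·8 − 42·100)/784 = -23/14.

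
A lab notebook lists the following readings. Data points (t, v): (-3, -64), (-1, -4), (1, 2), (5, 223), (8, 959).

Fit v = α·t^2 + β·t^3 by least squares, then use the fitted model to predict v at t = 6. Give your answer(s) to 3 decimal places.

v̂ = 394.419

Compute the Gram sums: Σt^2·t^2 = 4804, Σt^2·t^3 = 35650, Σt^3·t^3 = 278500.
Moment sums: Σt^2·v = 66373, Σt^3·v = 520617.
So XᵀX·[α, β]ᵀ = Xᵀv: [[4804, 35650]; [35650, 278500]]·[α, β]ᵀ = [66373, 520617]ᵀ.
Δ = 4804·278500 − 35650² = 66991500.
α = (66373·278500 − 35650·520617)/66991500 = -1502311/1339830; β = (4804·520617 − 35650·66373)/66991500 = 67423309/33495750.
At t = 6: v̂ = (-1502311/1339830)·(36) + (67423309/33495750)·(216) = 733964158/1860875.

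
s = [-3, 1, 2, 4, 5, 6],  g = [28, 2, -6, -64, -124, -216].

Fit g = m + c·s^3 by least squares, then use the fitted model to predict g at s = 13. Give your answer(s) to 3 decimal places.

Sums needed: Σ1 = 6, Σs^3 = 387, Σs^3·s^3 = 67171.
Moment sums: Σg = -380, Σs^3·g = -67054.
Δ = 6·67171 − 387² = 253257.
m = ((-380)·67171 − 387·(-67054))/253257 = 424918/253257; c = (6·(-67054) − 387·(-380))/253257 = -85088/84419.
At s = 13: ĝ = (424918/253257)·(1) + (-85088/84419)·(2197) = -560390090/253257.

ĝ = -2212.733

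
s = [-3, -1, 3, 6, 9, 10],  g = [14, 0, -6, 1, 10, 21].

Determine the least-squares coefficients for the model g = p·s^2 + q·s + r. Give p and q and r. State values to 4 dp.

p = 0.5208, q = -3.1056, r = -1.3951

Sums needed: Σs^2·s^2 = 18020, Σs^2·s = 1944, Σs^2 = 236, Σs·s = 236, Σs = 24, Σ1 = 6.
For Mᵀg: Σs^2·g = 3018, Σs·g = 246, Σg = 40.
Solving the 3×3 system (Gaussian elimination) gives p = 8719/16742, q = -259971/83710, r = -58393/41855.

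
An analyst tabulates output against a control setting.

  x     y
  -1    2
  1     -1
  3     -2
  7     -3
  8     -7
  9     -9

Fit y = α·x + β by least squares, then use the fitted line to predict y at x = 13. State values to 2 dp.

ŷ = -11.17

The normal equations are: 205·α + 27·β = -167;  27·α + 6·β = -20.
Δ = 205·6 − 27² = 501.
α = ((-167)·6 − 27·(-20))/501 = -154/167; β = (205·(-20) − 27·(-167))/501 = 409/501.
At x = 13: ŷ = (-154/167)·(13) + (409/501)·(1) = -5597/501.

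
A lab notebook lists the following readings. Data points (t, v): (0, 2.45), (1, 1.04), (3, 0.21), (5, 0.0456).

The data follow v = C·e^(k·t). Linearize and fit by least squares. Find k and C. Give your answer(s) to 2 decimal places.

Let Y = ln v. Fitting Y = k·t + ln C by least squares:
Σt = 9.0000, Σ(t)² = 35.0000, Σln v = -3.7132, Σt·ln v = -20.0820.
Equations: 35.0000·k + 9.0000·ln C = -20.0820;  9.0000·k + 4·ln C = -3.7132.
Δ = 35.0000·4 − (9.0000)² = 59.0000; k = (-20.0820·4 − 9.0000·-3.7132)/59.0000 = -0.79507, ln C = (35.0000·-3.7132 − 9.0000·-20.0820)/59.0000 = 0.86061, so C = exp(0.86061) = 2.36461.

k = -0.80, C = 2.36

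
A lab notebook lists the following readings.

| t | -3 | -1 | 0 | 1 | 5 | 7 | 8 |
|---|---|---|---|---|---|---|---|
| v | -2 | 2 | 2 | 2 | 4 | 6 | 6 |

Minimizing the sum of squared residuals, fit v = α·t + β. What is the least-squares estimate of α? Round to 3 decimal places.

From the data, Σt·t = 149, Σt = 17, Σ1 = 7.
And Σt·v = 116, Σv = 20.
Normal equations: [[149, 17]; [17, 7]]·[α, β]ᵀ = [116, 20]ᵀ.
det = 149·7 − 17² = 754.
α = (116·7 − 17·20)/754 = 236/377; β = (149·20 − 17·116)/754 = 504/377.

α = 0.626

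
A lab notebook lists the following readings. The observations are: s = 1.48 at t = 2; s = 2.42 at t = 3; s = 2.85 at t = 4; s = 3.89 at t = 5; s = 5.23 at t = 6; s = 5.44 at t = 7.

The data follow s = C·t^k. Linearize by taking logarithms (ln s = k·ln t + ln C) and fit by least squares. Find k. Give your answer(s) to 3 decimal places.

k = 1.064

With ln sᵢ as the transformed response and ln tᵢ as the regressor:
AᵀA = [[13.1965, 8.5252]; [8.5252, 6]], rhs = [11.1411, 7.0297]ᵀ  (here Σln t = 8.5252, Σ(ln t)² = 13.1965, Σln s = 7.0297, Σln t·ln s = 11.1411).
Δ = 13.1965·6 − (8.5252)² = 6.5005; k = (11.1411·6 − 8.5252·7.0297)/6.5005 = 1.06406, ln C = (13.1965·7.0297 − 8.5252·11.1411)/6.5005 = -0.34026.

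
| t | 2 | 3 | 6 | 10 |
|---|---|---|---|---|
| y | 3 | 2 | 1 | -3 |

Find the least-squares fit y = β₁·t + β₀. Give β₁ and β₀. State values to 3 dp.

The normal system MᵀM·[β₁, β₀]ᵀ = Mᵀy is [[149, 21]; [21, 4]]·[β₁, β₀]ᵀ = [-12, 3]ᵀ.
det = 149·4 − 21² = 155.
β₁ = ((-12)·4 − 21·3)/155 = -111/155; β₀ = (149·3 − 21·(-12))/155 = 699/155.

β₁ = -0.716, β₀ = 4.510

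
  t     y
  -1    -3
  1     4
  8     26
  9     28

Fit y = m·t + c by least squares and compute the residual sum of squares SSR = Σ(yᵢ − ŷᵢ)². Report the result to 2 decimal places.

SSR = 0.92

Normal-equation sums: Σt·t = 147, Σt = 17, Σ1 = 4.
Right-hand side: Σt·y = 467, Σy = 55.
So XᵀX·[m, c]ᵀ = Xᵀy: [[147, 17]; [17, 4]]·[m, c]ᵀ = [467, 55]ᵀ.
Eliminating c: 4·(row 1) − 17·(row 2) gives 299·m = 4·467 − 17·55 = 933, so m = 933/299.
Then c = (55 − 17·(933/299))/4 = 146/299.
Residuals: -110/299, 9/23, 164/299, -171/299; SSR = 274/299.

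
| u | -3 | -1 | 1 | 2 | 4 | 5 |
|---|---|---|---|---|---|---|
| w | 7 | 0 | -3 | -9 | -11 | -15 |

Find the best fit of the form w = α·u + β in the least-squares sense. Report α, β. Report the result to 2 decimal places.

α = -2.64, β = -1.65

Compute the Gram sums: Σu·u = 56, Σu = 8, Σ1 = 6.
For Mᵀw: Σu·w = -161, Σw = -31.
So MᵀM·[α, β]ᵀ = Mᵀw: [[56, 8]; [8, 6]]·[α, β]ᵀ = [-161, -31]ᵀ.
Determinant 56·6 − 8² = 272.
α = ((-161)·6 − 8·(-31))/272 = -359/136; β = (56·(-31) − 8·(-161))/272 = -28/17.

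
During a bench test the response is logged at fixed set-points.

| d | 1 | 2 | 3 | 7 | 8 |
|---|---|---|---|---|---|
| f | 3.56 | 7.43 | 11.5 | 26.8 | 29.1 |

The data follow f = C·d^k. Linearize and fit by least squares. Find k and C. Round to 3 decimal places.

k = 1.017, C = 3.640

Linearized form: ln f = k·ln d + ln C. From the 5 transformed points,
XᵀX = [[9.7980, 5.8171]; [5.8171, 5]], rhs = [17.4815, 12.3768]ᵀ  (here Σln d = 5.8171, Σ(ln d)² = 9.7980, Σln f = 12.3768, Σln d·ln f = 17.4815).
Solving (det = 15.1514): k = 1.01709, ln C = 1.29204, so C = exp(1.29204) = 3.64022.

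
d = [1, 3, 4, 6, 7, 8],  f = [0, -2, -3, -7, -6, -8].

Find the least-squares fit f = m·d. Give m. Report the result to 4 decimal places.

MᵀM·[m]ᵀ = Mᵀf reads: 175·m = -166.
(Σd·d = 175, Σd·f = -166.)
Hence m = -166 / 175 ≈ -0.948571.

m = -0.9486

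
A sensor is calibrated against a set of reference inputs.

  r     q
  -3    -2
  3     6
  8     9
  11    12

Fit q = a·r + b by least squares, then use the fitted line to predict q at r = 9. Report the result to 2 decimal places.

q̂ = 10.37

The normal system AᵀA·[a, b]ᵀ = Aᵀq is [[203, 19]; [19, 4]]·[a, b]ᵀ = [228, 25]ᵀ.
Eliminating b: 4·(row 1) − 19·(row 2) gives 451·a = 4·228 − 19·25 = 437, so a = 437/451.
Then b = (25 − 19·(437/451))/4 = 743/451.
At r = 9: q̂ = (437/451)·(9) + (743/451)·(1) = 4676/451.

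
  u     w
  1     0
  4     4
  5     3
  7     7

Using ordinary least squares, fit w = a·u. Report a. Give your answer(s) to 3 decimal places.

Entries of AᵀA: Σu·u = 91.
For Aᵀw: Σu·w = 80.
So AᵀA·[a]ᵀ = Aᵀw: [[91]]·[a]ᵀ = [80]ᵀ.
Hence a = 80 / 91 ≈ 0.879121.

a = 0.879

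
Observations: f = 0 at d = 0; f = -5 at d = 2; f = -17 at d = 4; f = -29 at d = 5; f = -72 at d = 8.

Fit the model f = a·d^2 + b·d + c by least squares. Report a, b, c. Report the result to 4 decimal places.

Normal-equation sums: Σd^2·d^2 = 4993, Σd^2·d = 709, Σd^2 = 109, Σd·d = 109, Σd = 19, Σ1 = 5.
Right-hand side: Σd^2·f = -5625, Σd·f = -799, Σf = -123.
So AᵀA·[a, b, c]ᵀ = Aᵀf: [[4993, 709, 109]; [709, 109, 19]; [109, 19, 5]]·[a, b, c]ᵀ = [-5625, -799, -123]ᵀ.
Inverting the 3×3 Gram matrix, [a, b, c]ᵀ = [-13211/11739, 53/11739, -327/3913]ᵀ.

a = -1.1254, b = 0.0045, c = -0.0836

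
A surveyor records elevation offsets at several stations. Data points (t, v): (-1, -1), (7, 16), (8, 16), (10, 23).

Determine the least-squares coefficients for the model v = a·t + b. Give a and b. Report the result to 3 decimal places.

a = 2.100, b = 0.900

Normal-equation sums: Σt·t = 214, Σt = 24, Σ1 = 4.
For Xᵀv: Σt·v = 471, Σv = 54.
XᵀX·[a, b]ᵀ = Xᵀv becomes [[214, 24]; [24, 4]]·[a, b]ᵀ = [471, 54]ᵀ.
Determinant 214·4 − 24² = 280.
a = (471·4 − 24·54)/280 = 21/10; b = (214·54 − 24·471)/280 = 9/10.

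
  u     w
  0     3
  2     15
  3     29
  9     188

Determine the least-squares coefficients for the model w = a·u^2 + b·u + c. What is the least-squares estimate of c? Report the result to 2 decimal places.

XᵀX·[a, b, c]ᵀ = Xᵀw reads: 6658·a + 764·b + 94·c = 15549;  764·a + 94·b + 14·c = 1809;  94·a + 14·b + 4·c = 235.
(Σu^2·u^2 = 6658, Σu^2·u = 764, Σu^2 = 94, Σu·u = 94, Σu = 14, Σ1 = 4, Σu^2·w = 15549, Σu·w = 1809, Σw = 235.)
Row-reducing yields a = 1471/732, b = 9137/3660, c = 3401/1220.

c = 2.79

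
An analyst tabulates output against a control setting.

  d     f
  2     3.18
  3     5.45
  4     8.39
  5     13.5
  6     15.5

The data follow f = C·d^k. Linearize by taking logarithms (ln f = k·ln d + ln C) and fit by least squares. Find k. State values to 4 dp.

k = 1.5009

With ln fᵢ as the transformed response and ln dᵢ as the regressor:
Sums: Σln d = 6.5793, Σ(ln d)² = 9.4099, Σln f = 10.3231, Σln d·ln f = 14.7132.
Normal system: [[9.4099, 6.5793]; [6.5793, 5]]·[k, ln C]ᵀ = [14.7132, 10.3231]ᵀ.
Slope k = (n·Σln d·ln f − Σln d·Σln f)/(n·Σ(ln d)² − (Σln d)²) = (5·14.7132 − 6.5793·10.3231)/3.7630 = 1.50094; ln C = (Σln f − k·Σln d)/n = 0.08961.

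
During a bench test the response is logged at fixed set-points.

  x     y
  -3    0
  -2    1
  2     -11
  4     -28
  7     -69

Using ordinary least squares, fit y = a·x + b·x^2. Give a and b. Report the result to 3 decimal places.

Forming MᵀM = [[82, 380]; [380, 2770]] and Mᵀy = [-619, -3869]ᵀ gives MᵀM·[a, b]ᵀ = Mᵀy.
Determinant 82·2770 − 380² = 82740.
a = ((-619)·2770 − 380·(-3869))/82740 = -8147/2758; b = (82·(-3869) − 380·(-619))/82740 = -13673/13790.

a = -2.954, b = -0.992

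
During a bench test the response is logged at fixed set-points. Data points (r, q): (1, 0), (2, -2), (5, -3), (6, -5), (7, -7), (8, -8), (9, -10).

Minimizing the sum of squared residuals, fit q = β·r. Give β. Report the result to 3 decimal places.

Compute the Gram sums: Σr·r = 260.
For Mᵀq: Σr·q = -252.
So MᵀM·[β]ᵀ = Mᵀq: [[260]]·[β]ᵀ = [-252]ᵀ.
β = (-252)/260 = -0.969231.

β = -0.969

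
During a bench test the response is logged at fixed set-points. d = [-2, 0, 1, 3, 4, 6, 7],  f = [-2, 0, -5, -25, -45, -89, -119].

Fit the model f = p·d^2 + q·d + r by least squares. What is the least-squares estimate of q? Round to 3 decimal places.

q = -2.860

Normal-equation sums: Σd^2·d^2 = 4051, Σd^2·d = 643, Σd^2 = 115, Σd·d = 115, Σd = 19, Σ1 = 7.
And Σd^2·f = -9993, Σd·f = -1623, Σf = -285.
Normal equations: [[4051, 643, 115]; [643, 115, 19]; [115, 19, 7]]·[p, q, r]ᵀ = [-9993, -1623, -285]ᵀ.
Inverting the 3×3 Gram matrix, [p, q, r]ᵀ = [-1809/896, -2563/896, 7/32]ᵀ.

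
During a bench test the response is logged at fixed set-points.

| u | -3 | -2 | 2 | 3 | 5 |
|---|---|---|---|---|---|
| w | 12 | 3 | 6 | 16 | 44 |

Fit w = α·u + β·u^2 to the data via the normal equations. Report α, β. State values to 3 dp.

α = 0.819, β = 1.570

Forming MᵀM = [[51, 125]; [125, 819]] and Mᵀw = [238, 1388]ᵀ gives MᵀM·[α, β]ᵀ = Mᵀw.
Eliminating β: 819·(row 1) − 125·(row 2) gives 26144·α = 819·238 − 125·1388 = 21422, so α = 10711/13072.
Then β = (1388 − 125·(10711/13072))/819 = 20519/13072.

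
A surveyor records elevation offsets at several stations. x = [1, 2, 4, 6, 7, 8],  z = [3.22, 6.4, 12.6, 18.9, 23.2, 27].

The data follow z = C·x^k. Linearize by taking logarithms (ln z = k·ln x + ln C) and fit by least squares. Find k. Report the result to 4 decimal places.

Taking logs, ln z = k·ln x + ln C, so regress ln z on ln x.
Σln x = 7.8966, Σ(ln x)² = 13.7233, Σln z = 14.9385, Σln x·ln z = 23.0371.
Equations: 13.7233·k + 7.8966·ln C = 23.0371;  7.8966·k + 6·ln C = 14.9385.
Solving (det = 19.9843): k = 1.01380, ln C = 1.15551.

k = 1.0138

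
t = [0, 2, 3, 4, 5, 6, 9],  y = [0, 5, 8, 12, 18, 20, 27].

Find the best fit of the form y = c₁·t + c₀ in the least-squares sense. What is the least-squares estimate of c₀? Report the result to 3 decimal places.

With design matrix A, AᵀA = [[171, 29]; [29, 7]] and Aᵀy = [535, 90]ᵀ.
Determinant 171·7 − 29² = 356.
c₁ = (535·7 − 29·90)/356 = 1135/356; c₀ = (171·90 − 29·535)/356 = -125/356.

c₀ = -0.351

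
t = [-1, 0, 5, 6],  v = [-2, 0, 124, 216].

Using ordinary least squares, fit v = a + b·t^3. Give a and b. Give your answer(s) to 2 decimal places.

a = -0.62, b = 1.00

Sums needed: Σ1 = 4, Σt^3 = 340, Σt^3·t^3 = 62282.
Moment sums: Σv = 338, Σt^3·v = 62158.
Normal equations: [[4, 340]; [340, 62282]]·[a, b]ᵀ = [338, 62158]ᵀ.
Determinant 4·62282 − 340² = 133528.
a = (338·62282 − 340·62158)/133528 = -20601/33382; b = (4·62158 − 340·338)/133528 = 16714/16691.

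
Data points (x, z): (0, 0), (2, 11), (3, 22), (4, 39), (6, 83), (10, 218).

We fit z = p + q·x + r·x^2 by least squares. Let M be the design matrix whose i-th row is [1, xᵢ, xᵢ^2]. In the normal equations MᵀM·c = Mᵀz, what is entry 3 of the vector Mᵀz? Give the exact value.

Entry 3 ↔ basis x^2, so (Mᵀz)_{3} = Σᵢ (x^2)·zᵢ = (0)·(0) + (4)·(11) + (9)·(22) + (16)·(39) + (36)·(83) + (100)·(218) = 25654.

25654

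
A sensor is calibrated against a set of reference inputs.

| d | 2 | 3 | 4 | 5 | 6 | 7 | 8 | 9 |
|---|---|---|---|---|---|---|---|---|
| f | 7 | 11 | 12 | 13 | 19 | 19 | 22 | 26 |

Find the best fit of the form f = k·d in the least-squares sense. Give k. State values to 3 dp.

XᵀX·[k]ᵀ = Xᵀf reads: 284·k = 817.
k = 817/284 = 2.87676.

k = 2.877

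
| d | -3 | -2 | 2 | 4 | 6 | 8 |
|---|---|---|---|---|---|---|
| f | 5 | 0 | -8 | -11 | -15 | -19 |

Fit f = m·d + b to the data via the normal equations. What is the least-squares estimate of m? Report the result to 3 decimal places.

Entries of MᵀM: Σd·d = 133, Σd = 15, Σ1 = 6.
Right-hand side: Σd·f = -317, Σf = -48.
Δ = 133·6 − 15² = 573.
m = ((-317)·6 − 15·(-48))/573 = -394/191; b = (133·(-48) − 15·(-317))/573 = -543/191.

m = -2.063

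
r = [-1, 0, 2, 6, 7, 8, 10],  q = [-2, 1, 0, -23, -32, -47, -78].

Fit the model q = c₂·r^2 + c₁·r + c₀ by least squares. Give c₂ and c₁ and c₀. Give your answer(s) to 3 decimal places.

The normal system XᵀX·[c₂, c₁, c₀]ᵀ = Xᵀq is [[17810, 2078, 254]; [2078, 254, 32]; [254, 32, 7]]·[c₂, c₁, c₀]ᵀ = [-13206, -1516, -181]ᵀ.
Solving the 3×3 system (Gaussian elimination) gives c₂ = -36626/37191, c₁ = 74012/37191, c₀ = 879/1127.

c₂ = -0.985, c₁ = 1.990, c₀ = 0.780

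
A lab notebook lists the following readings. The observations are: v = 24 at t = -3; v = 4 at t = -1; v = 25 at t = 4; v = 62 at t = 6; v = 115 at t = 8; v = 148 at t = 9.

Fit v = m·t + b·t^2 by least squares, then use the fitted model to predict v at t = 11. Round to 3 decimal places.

v̂ = 225.567

The normal equations are: 207·m + 1493·b = 2648;  1493·m + 12291·b = 22200.
(Σt·t = 207, Σt·t^2 = 1493, Σt^2·t^2 = 12291, Σt·v = 2648, Σt^2·v = 22200.)
Eliminating b: 12291·(row 1) − 1493·(row 2) gives 315188·m = 12291·2648 − 1493·22200 = -598032, so m = -149508/78797.
Then b = (22200 − 1493·(-149508/78797))/12291 = 160484/78797.
At t = 11: v̂ = (-149508/78797)·(11) + (160484/78797)·(121) = 17773976/78797.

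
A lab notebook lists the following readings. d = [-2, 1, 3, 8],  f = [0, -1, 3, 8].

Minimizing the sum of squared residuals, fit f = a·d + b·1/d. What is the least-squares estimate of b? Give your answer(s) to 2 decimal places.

b = -2.30

Entries of XᵀX: Σd·d = 78, Σd·1/d = 4, Σ1/d·1/d = 793/576.
Right-hand side: Σd·f = 72, Σ1/d·f = 1.
So XᵀX·[a, b]ᵀ = Xᵀf: [[78, 4]; [4, 793/576]]·[a, b]ᵀ = [72, 1]ᵀ.
Eliminating b: (793/576)·(row 1) − 4·(row 2) gives (8773/96)·a = (793/576)·72 − 4·1 = 761/8, so a = 9132/8773.
Then b = (1 − 4·(9132/8773))/(793/576) = -20160/8773.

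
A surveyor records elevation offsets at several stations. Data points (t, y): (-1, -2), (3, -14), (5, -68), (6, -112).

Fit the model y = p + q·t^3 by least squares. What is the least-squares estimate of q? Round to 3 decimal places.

The normal equations are: 4·p + 367·q = -196;  367·p + 63011·q = -33068.
Δ = 4·63011 − 367² = 117355.
p = ((-196)·63011 − 367·(-33068))/117355 = -6120/3353; q = (4·(-33068) − 367·(-196))/117355 = -1724/3353.

q = -0.514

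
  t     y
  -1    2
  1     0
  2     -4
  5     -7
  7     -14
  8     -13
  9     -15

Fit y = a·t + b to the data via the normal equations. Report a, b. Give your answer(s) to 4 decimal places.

Forming AᵀA = [[225, 31]; [31, 7]] and Aᵀy = [-382, -51]ᵀ gives AᵀA·[a, b]ᵀ = Aᵀy.
Determinant 225·7 − 31² = 614.
a = ((-382)·7 − 31·(-51))/614 = -1093/614; b = (225·(-51) − 31·(-382))/614 = 367/614.

a = -1.7801, b = 0.5977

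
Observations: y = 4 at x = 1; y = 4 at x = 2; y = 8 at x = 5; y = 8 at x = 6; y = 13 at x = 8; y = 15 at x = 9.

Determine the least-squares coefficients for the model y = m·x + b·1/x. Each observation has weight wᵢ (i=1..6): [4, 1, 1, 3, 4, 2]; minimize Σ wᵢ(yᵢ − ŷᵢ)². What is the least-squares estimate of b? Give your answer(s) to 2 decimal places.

b = 2.33

Entries of AᵀWA: Σwᵢ·x·x = 559, Σwᵢ·x·1/x = 15, Σwᵢ·1/x·1/x = 144521/32400.
Right-hand side: Σwᵢ·x·y = 894, Σwᵢ·1/x·y = 1003/30.
AᵀWA·[m, b]ᵀ = AᵀWy becomes [[559, 15]; [15, 144521/32400]]·[m, b]ᵀ = [894, 1003/30]ᵀ.
Eliminating b: (144521/32400)·(row 1) − 15·(row 2) gives (73497239/32400)·m = (144521/32400)·894 − 15·(1003/30) = 18825529/5400, so m = 112953174/73497239.
Then b = ((1003/30) − 15·(112953174/73497239))/(144521/32400) = 171047160/73497239.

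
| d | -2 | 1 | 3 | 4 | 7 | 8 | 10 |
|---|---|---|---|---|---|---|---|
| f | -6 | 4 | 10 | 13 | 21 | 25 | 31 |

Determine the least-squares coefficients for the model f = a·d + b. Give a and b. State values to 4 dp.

a = 3.0365, b = 0.5527

Compute the Gram sums: Σd·d = 243, Σd = 31, Σ1 = 7.
And Σd·f = 755, Σf = 98.
XᵀX·[a, b]ᵀ = Xᵀf becomes [[243, 31]; [31, 7]]·[a, b]ᵀ = [755, 98]ᵀ.
det = 243·7 − 31² = 740.
a = (755·7 − 31·98)/740 = 2247/740; b = (243·98 − 31·755)/740 = 409/740.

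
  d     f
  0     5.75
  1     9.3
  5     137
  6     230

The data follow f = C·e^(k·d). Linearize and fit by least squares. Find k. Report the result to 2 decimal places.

Linearized form: ln f = k·d + ln C. From the 4 transformed points,
XᵀX = [[62.0000, 12.0000]; [12.0000, 4]], rhs = [59.4584, 14.3373]ᵀ  (here Σd = 12.0000, Σ(d)² = 62.0000, Σln f = 14.3373, Σd·ln f = 59.4584).
Δ = 62.0000·4 − (12.0000)² = 104.0000; k = (59.4584·4 − 12.0000·14.3373)/104.0000 = 0.63256, ln C = (62.0000·14.3373 − 12.0000·59.4584)/104.0000 = 1.68664.

k = 0.63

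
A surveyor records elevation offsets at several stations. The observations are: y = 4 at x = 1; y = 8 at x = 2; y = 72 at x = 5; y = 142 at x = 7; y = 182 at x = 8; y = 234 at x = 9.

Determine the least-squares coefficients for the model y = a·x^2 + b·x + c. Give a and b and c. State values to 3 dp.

AᵀA·[a, b, c]ᵀ = Aᵀy reads: 13700·a + 1718·b + 224·c = 39396;  1718·a + 224·b + 32·c = 4936;  224·a + 32·b + 6·c = 642.
(Σx^2·x^2 = 13700, Σx^2·x = 1718, Σx^2 = 224, Σx·x = 224, Σx = 32, Σ1 = 6, Σx^2·y = 39396, Σx·y = 4936, Σy = 642.)
Solving the 3×3 system (Gaussian elimination) gives a = 676/231, b = -422/1155, c = -117/385.

a = 2.926, b = -0.365, c = -0.304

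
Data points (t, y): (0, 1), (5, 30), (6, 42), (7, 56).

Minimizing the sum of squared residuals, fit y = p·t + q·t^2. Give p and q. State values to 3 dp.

p = 1.000, q = 1.000

With design matrix X, XᵀX = [[110, 684]; [684, 4322]] and Xᵀy = [794, 5006]ᵀ.
Δ = 110·4322 − 684² = 7564.
p = (794·4322 − 684·5006)/7564 = 1; q = (110·5006 − 684·794)/7564 = 1.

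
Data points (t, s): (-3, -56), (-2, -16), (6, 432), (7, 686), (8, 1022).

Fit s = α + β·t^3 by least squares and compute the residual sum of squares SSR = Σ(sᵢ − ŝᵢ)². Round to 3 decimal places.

SSR = 4.706

Compute the Gram sums: Σ1 = 5, Σt^3 = 1036, Σt^3·t^3 = 427242.
Moment sums: Σs = 2068, Σt^3·s = 853514.
XᵀX·[α, β]ᵀ = Xᵀs becomes [[5, 1036]; [1036, 427242]]·[α, β]ᵀ = [2068, 853514]ᵀ.
Determinant 5·427242 − 1036² = 1062914.
α = (2068·427242 − 1036·853514)/1062914 = -352024/531457; β = (5·853514 − 1036·2068)/1062914 = 1062561/531457.
Residuals: -720421/531457, 349200/531457, 428272/531457, 473103/531457, -530154/531457; SSR = 2501150/531457.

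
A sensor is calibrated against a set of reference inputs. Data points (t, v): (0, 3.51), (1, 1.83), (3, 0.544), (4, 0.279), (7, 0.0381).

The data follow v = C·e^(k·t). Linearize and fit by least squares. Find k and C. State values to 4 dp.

Let Y = ln v. Fitting Y = k·t + ln C by least squares:
Sums: Σt = 15.0000, Σ(t)² = 75.0000, Σln v = -3.2930, Σt·ln v = -29.2011.
Normal system: [[75.0000, 15.0000]; [15.0000, 5]]·[k, ln C]ᵀ = [-29.2011, -3.2930]ᵀ.
Slope k = (n·Σt·ln v − Σt·Σln v)/(n·Σ(t)² − (Σt)²) = (5·-29.2011 − 15.0000·-3.2930)/150.0000 = -0.64407; ln C = (Σln v − k·Σt)/n = 1.27363, so C = exp(1.27363) = 3.57379.

k = -0.6441, C = 3.5738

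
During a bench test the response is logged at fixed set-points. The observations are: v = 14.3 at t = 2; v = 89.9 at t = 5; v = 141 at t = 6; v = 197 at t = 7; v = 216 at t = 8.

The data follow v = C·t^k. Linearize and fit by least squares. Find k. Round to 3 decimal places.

With ln vᵢ as the transformed response and ln tᵢ as the regressor:
Sums: Σln t = 8.1197, Σ(ln t)² = 14.3918, Σln v = 22.7662, Σln t·ln v = 39.4095.
Normal system: [[14.3918, 8.1197]; [8.1197, 5]]·[k, ln C]ᵀ = [39.4095, 22.7662]ᵀ.
Slope k = (n·Σln t·ln v − Σln t·Σln v)/(n·Σ(ln t)² − (Σln t)²) = (5·39.4095 − 8.1197·22.7662)/6.0295 = 2.02224; ln C = (Σln v − k·Σln t)/n = 1.26925.

k = 2.022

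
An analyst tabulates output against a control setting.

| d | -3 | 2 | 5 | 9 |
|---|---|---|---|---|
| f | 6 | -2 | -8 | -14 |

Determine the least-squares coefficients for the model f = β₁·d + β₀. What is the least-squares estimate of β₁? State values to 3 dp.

Forming MᵀM = [[119, 13]; [13, 4]] and Mᵀf = [-188, -18]ᵀ gives MᵀM·[β₁, β₀]ᵀ = Mᵀf.
Eliminating β₀: 4·(row 1) − 13·(row 2) gives 307·β₁ = 4·(-188) − 13·(-18) = -518, so β₁ = -518/307.
Then β₀ = ((-18) − 13·(-518/307))/4 = 302/307.

β₁ = -1.687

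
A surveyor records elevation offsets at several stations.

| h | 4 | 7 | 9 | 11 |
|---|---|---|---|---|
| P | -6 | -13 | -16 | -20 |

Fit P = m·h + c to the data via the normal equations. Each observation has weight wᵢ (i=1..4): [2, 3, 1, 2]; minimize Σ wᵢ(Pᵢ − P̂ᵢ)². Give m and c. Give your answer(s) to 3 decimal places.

Setting ∂/∂m … = 0 gives: 502·m + 60·c = -905;  60·m + 8·c = -107.
Determinant 502·8 − 60² = 416.
m = ((-905)·8 − 60·(-107))/416 = -205/104; c = (502·(-107) − 60·(-905))/416 = 293/208.

m = -1.971, c = 1.409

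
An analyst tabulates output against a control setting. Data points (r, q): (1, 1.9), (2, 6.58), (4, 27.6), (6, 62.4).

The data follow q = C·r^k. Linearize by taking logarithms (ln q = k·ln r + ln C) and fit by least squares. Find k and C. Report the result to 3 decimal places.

k = 1.959, C = 1.819

Linearized form: ln q = k·ln r + ln C. From the 4 transformed points,
XᵀX = [[5.6127, 3.8712]; [3.8712, 4]], rhs = [13.3117, 9.9773]ᵀ  (here Σln r = 3.8712, Σ(ln r)² = 5.6127, Σln q = 9.9773, Σln r·ln q = 13.3117).
Solving (det = 7.4645): k = 1.95900, ln C = 0.59839, so C = exp(0.59839) = 1.81919.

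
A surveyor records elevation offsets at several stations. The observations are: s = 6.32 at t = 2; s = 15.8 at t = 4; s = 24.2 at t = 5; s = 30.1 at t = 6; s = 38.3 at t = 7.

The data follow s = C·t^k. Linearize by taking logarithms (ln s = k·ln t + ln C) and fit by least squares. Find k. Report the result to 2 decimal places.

Linearized form: ln s = k·ln t + ln C. From the 5 transformed points,
Over the data: Σln t = 7.4265, Σ(ln t)² = 11.9895, Σln s = 14.8401, Σln t·ln s = 23.4262.
Normal system: [[11.9895, 7.4265]; [7.4265, 5]]·[k, ln C]ᵀ = [23.4262, 14.8401]ᵀ.
Δ = 11.9895·5 − (7.4265)² = 4.7940; k = (23.4262·5 − 7.4265·14.8401)/4.7940 = 1.44360, ln C = (11.9895·14.8401 − 7.4265·23.4262)/4.7940 = 0.82382.

k = 1.44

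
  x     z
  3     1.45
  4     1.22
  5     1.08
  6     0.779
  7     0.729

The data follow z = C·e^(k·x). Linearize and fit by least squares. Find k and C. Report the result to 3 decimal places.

k = -0.182, C = 2.530

With ln zᵢ as the transformed response and xᵢ as the regressor:
Σx = 25.0000, Σ(x)² = 135.0000, Σln z = 0.0815, Σx·ln z = -1.4161.
Equations: 135.0000·k + 25.0000·ln C = -1.4161;  25.0000·k + 5·ln C = 0.0815.
Solving (det = 50.0000): k = -0.18239, ln C = 0.92825, so C = exp(0.92825) = 2.53008.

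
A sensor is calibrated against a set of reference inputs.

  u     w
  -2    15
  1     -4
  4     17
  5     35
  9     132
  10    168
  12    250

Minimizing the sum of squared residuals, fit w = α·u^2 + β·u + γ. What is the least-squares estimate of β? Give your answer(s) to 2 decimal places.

β = -3.45

Compute the Gram sums: Σu^2·u^2 = 38195, Σu^2·u = 3639, Σu^2 = 371, Σu·u = 371, Σu = 39, Σ1 = 7.
And Σu^2·w = 64695, Σu·w = 6077, Σw = 613.
Normal equations: [[38195, 3639, 371]; [3639, 371, 39]; [371, 39, 7]]·[α, β, γ]ᵀ = [64695, 6077, 613]ᵀ.
Inverting the 3×3 Gram matrix, [α, β, γ]ᵀ = [670519/330268, -1138325/330268, -136685/165134]ᵀ.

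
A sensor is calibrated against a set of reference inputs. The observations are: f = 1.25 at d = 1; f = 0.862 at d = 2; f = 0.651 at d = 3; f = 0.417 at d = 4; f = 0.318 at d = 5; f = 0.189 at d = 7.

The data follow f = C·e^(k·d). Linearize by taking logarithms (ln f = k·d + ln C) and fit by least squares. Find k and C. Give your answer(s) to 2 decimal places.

With ln fᵢ as the transformed response and dᵢ as the regressor:
Σd = 22.0000, Σ(d)² = 104.0000, Σln f = -4.0410, Σd·ln f = -22.2508.
Equations: 104.0000·k + 22.0000·ln C = -22.2508;  22.0000·k + 6·ln C = -4.0410.
Δ = 104.0000·6 − (22.0000)² = 140.0000; k = (-22.2508·6 − 22.0000·-4.0410)/140.0000 = -0.31860, ln C = (104.0000·-4.0410 − 22.0000·-22.2508)/140.0000 = 0.49469, so C = exp(0.49469) = 1.63999.

k = -0.32, C = 1.64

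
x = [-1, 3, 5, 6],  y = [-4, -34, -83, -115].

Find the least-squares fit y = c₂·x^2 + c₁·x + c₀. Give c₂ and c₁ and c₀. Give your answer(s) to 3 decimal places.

Forming MᵀM = [[2003, 367, 71]; [367, 71, 13]; [71, 13, 4]] and Mᵀy = [-6525, -1203, -236]ᵀ gives MᵀM·[c₂, c₁, c₀]ᵀ = Mᵀy.
Solving the 3×3 system (Gaussian elimination) gives c₂ = -517/186, c₁ = -1853/930, c₀ = -494/155.

c₂ = -2.780, c₁ = -1.992, c₀ = -3.187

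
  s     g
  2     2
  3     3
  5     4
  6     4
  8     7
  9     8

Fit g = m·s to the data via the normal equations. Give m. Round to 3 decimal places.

Entries of XᵀX: Σs·s = 219.
And Σs·g = 185.
m = 185/219 = 0.844749.

m = 0.845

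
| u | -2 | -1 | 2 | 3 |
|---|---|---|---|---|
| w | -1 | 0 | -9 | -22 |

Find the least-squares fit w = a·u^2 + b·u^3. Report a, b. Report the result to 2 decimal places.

a = -1.15, b = -0.44

Setting ∂/∂a … = 0 gives: 114·a + 242·b = -238;  242·a + 858·b = -658.
Determinant 114·858 − 242² = 39248.
a = ((-238)·858 − 242·(-658))/39248 = -511/446; b = (114·(-658) − 242·(-238))/39248 = -2177/4906.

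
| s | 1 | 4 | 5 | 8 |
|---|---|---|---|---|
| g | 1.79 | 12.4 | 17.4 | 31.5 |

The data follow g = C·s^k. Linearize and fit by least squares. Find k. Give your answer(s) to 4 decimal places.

With ln gᵢ as the transformed response and ln sᵢ as the regressor:
Σln s = 5.0752, Σ(ln s)² = 8.8362, Σln g = 9.4064, Σln s·ln g = 15.2616.
Equations: 8.8362·k + 5.0752·ln C = 15.2616;  5.0752·k + 4·ln C = 9.4064.
Δ = 8.8362·4 − (5.0752)² = 9.5873; k = (15.2616·4 − 5.0752·9.4064)/9.5873 = 1.38803, ln C = (8.8362·9.4064 − 5.0752·15.2616)/9.5873 = 0.59046.

k = 1.3880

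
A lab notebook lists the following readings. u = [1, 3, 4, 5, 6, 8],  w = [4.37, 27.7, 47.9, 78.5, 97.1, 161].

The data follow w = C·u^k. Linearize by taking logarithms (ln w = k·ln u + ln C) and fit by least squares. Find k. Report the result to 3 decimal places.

Let Y = ln w. Fitting Y = k·ln u + ln C by least squares:
Sums: Σln u = 7.9655, Σ(ln u)² = 13.2535, Σln w = 22.6856, Σln u·ln w = 34.7999.
Normal system: [[13.2535, 7.9655]; [7.9655, 6]]·[k, ln C]ᵀ = [34.7999, 22.6856]ᵀ.
Δ = 13.2535·6 − (7.9655)² = 16.0713; k = (34.7999·6 − 7.9655·22.6856)/16.0713 = 1.74827, ln C = (13.2535·22.6856 − 7.9655·34.7999)/16.0713 = 1.45994.

k = 1.748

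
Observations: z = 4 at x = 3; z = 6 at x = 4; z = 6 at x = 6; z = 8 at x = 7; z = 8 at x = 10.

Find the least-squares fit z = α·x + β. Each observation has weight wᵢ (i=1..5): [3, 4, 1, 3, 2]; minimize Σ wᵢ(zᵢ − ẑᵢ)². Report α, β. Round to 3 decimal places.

α = 0.556, β = 3.227

With design matrix A, AᵀWA = [[474, 72]; [72, 13]] and AᵀWz = [496, 82]ᵀ.
det = 474·13 − 72² = 978.
α = (496·13 − 72·82)/978 = 272/489; β = (474·82 − 72·496)/978 = 526/163.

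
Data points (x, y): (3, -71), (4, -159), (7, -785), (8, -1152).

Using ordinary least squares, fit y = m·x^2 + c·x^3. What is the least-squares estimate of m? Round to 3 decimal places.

m = -1.918

Compute the Gram sums: Σx^2·x^2 = 6834, Σx^2·x^3 = 50842, Σx^3·x^3 = 384618.
Moment sums: Σx^2·y = -115376, Σx^3·y = -871172.
AᵀA·[m, c]ᵀ = Aᵀy becomes [[6834, 50842]; [50842, 384618]]·[m, c]ᵀ = [-115376, -871172]ᵀ.
Eliminating c: 384618·(row 1) − 50842·(row 2) gives 43570448·m = 384618·(-115376) − 50842·(-871172) = -83559544, so m = -10444943/5446306.
Then c = ((-871172) − 50842·(-10444943/5446306))/384618 = -10955357/5446306.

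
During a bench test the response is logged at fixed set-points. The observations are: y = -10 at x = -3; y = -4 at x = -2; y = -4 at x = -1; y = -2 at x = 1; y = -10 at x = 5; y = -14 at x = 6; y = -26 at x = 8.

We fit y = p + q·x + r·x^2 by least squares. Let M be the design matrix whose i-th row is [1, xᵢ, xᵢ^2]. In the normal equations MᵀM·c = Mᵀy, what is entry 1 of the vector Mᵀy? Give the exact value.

Entry 1 ↔ basis 1, so (Mᵀy)_{1} = Σᵢ yᵢ = (1)·(-10) + (1)·(-4) + (1)·(-4) + (1)·(-2) + (1)·(-10) + (1)·(-14) + (1)·(-26) = -70.

-70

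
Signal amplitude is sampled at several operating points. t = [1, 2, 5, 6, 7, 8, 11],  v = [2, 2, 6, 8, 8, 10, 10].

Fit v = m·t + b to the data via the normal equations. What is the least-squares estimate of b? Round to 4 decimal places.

Setting ∂/∂m … = 0 gives: 300·m + 40·b = 330;  40·m + 7·b = 46.
Eliminating b: 7·(row 1) − 40·(row 2) gives 500·m = 7·330 − 40·46 = 470, so m = 47/50.
Then b = (46 − 40·(47/50))/7 = 6/5.

b = 1.2000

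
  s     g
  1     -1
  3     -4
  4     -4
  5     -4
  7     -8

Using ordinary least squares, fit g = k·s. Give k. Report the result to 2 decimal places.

The normal equations are: 100·k = -105.
Hence k = -105 / 100 ≈ -1.05.

k = -1.05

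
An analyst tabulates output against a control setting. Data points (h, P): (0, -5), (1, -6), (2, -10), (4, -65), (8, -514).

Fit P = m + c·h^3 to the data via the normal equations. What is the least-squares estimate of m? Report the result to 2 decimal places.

From the data, Σ1 = 5, Σh^3 = 585, Σh^3·h^3 = 266305.
For AᵀP: ΣP = -600, Σh^3·P = -267414.
So AᵀA·[m, c]ᵀ = AᵀP: [[5, 585]; [585, 266305]]·[m, c]ᵀ = [-600, -267414]ᵀ.
Eliminating c: 266305·(row 1) − 585·(row 2) gives 989300·m = 266305·(-600) − 585·(-267414) = -3345810, so m = -25737/7610.
Then c = ((-267414) − 585·(-25737/7610))/266305 = -98607/98930.

m = -3.38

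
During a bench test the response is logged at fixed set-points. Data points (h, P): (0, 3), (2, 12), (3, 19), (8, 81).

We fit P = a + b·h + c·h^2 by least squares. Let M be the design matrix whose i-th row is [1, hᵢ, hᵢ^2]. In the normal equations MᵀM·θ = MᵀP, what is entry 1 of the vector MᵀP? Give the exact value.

Entry 1 ↔ basis 1, so (MᵀP)_{1} = Σᵢ Pᵢ = (1)·(3) + (1)·(12) + (1)·(19) + (1)·(81) = 115.

115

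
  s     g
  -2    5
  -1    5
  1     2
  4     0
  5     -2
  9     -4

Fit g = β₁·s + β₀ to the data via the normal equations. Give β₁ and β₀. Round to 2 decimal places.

β₁ = -0.88, β₀ = 3.34

From the data, Σs·s = 128, Σs = 16, Σ1 = 6.
And Σs·g = -59, Σg = 6.
So XᵀX·[β₁, β₀]ᵀ = Xᵀg: [[128, 16]; [16, 6]]·[β₁, β₀]ᵀ = [-59, 6]ᵀ.
det = 128·6 − 16² = 512.
β₁ = ((-59)·6 − 16·6)/512 = -225/256; β₀ = (128·6 − 16·(-59))/512 = 107/32.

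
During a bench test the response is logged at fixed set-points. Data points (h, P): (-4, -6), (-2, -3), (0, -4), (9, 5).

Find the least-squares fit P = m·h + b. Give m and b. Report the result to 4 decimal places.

m = 0.8203, b = -2.6152

Sums needed: Σh·h = 101, Σh = 3, Σ1 = 4.
Right-hand side: Σh·P = 75, ΣP = -8.
Determinant 101·4 − 3² = 395.
m = (75·4 − 3·(-8))/395 = 324/395; b = (101·(-8) − 3·75)/395 = -1033/395.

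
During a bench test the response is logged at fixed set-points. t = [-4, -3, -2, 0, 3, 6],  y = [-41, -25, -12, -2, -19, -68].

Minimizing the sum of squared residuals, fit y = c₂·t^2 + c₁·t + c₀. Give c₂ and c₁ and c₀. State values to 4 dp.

Setting ∂/∂c₂ … = 0 gives: 1730·c₂ + 144·c₁ + 74·c₀ = -3548;  144·c₂ + 74·c₁ + 0·c₀ = -202;  74·c₂ + 0·c₁ + 6·c₀ = -167.
(Σt^2·t^2 = 1730, Σt^2·t = 144, Σt^2 = 74, Σt·t = 74, Σt = 0, Σ1 = 6, Σt^2·y = -3548, Σt·y = -202, Σy = -167.)
Solving the 3×3 system (Gaussian elimination) gives c₂ = -121573/59620, c₁ = 18457/14905, c₀ = -160023/59620.

c₂ = -2.0391, c₁ = 1.2383, c₀ = -2.6840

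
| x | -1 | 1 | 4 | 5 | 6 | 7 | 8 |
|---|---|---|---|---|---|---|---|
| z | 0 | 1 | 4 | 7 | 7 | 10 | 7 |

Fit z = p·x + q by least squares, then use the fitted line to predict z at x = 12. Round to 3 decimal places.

AᵀA·[p, q]ᵀ = Aᵀz reads: 192·p + 30·q = 220;  30·p + 7·q = 36.
Δ = 192·7 − 30² = 444.
p = (220·7 − 30·36)/444 = 115/111; q = (192·36 − 30·220)/444 = 26/37.
At x = 12: ẑ = (115/111)·(12) + (26/37)·(1) = 486/37.

ẑ = 13.135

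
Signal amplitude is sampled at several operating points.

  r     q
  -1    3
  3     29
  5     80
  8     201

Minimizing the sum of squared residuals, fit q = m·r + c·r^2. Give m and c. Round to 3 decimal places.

m = 0.501, c = 3.080

The normal equations are: 99·m + 663·c = 2092;  663·m + 4803·c = 15128.
(Σr·r = 99, Σr·r^2 = 663, Σr^2·r^2 = 4803, Σr·q = 2092, Σr^2·q = 15128.)
Δ = 99·4803 − 663² = 35928.
m = (2092·4803 − 663·15128)/35928 = 1501/2994; c = (99·15128 − 663·2092)/35928 = 9223/2994.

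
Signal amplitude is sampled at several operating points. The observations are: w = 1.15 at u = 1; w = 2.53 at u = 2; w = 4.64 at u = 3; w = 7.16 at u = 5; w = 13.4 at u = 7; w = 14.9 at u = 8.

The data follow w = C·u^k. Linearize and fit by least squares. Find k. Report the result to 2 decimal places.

Linearized form: ln w = k·ln u + ln C. From the 6 transformed points,
Over the data: Σln u = 7.4265, Σ(ln u)² = 12.3883, Σln w = 9.8678, Σln u·ln w = 16.1651.
Normal system: [[12.3883, 7.4265]; [7.4265, 6]]·[k, ln C]ᵀ = [16.1651, 9.8678]ᵀ.
Δ = 12.3883·6 − (7.4265)² = 19.1764; k = (16.1651·6 − 7.4265·9.8678)/19.1764 = 1.23625, ln C = (12.3883·9.8678 − 7.4265·16.1651)/19.1764 = 0.11446.

k = 1.24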